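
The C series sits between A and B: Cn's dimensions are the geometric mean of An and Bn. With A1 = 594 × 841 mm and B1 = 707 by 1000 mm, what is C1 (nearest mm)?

Short side: √(594 · 707) = √419958 ≈ 648.0 → 648 mm
Long side: √(841 · 1000) = √841000 ≈ 917.1 → 917 mm

648 × 917 mm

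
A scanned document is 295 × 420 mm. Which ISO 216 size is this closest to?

A3 (297 × 420 mm)

Aspect ratio 420/295 ≈ 1.424 — close to the ISO √2 ≈ 1.414.
In the A-series (A0 area = 1 m²): A3 = 297 × 420 mm.
Off by 2 mm total — nearest standard size.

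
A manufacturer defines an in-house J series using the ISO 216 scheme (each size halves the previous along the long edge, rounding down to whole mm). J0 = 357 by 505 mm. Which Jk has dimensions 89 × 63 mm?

J0: 357 × 505 mm
J1: 252 × 357 mm
J2: 178 × 252 mm
J3: 126 × 178 mm
J4: 89 × 126 mm
J5: 63 × 89 mm
J6: 44 × 63 mm
→ matches J5.

J5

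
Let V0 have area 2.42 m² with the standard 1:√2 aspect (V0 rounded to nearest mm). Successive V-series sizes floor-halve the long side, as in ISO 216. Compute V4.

327 × 462 mm

Let V0's short side be w mm. w · w√2 = 2.42 m² = 2,420,000 mm², so w ≈ 1308.1 mm and w√2 ≈ 1850.0 mm → V0 = 1308 × 1850 mm.
V1: ⌊1850/2⌋ × 1308 = 925 × 1308 mm
V2: ⌊1308/2⌋ × 925 = 654 × 925 mm
V3: ⌊925/2⌋ × 654 = 462 × 654 mm
V4: ⌊654/2⌋ × 462 = 327 × 462 mm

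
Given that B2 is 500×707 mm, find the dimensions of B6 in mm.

B3: ⌊707/2⌋ × 500 = 353 × 500 mm
B4: ⌊500/2⌋ × 353 = 250 × 353 mm
B5: ⌊353/2⌋ × 250 = 176 × 250 mm
B6: ⌊250/2⌋ × 176 = 125 × 176 mm

125 × 176 mm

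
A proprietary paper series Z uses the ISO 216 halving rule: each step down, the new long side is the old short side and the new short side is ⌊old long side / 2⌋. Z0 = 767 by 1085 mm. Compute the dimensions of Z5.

Z1: ⌊1085/2⌋ × 767 = 542 × 767 mm
Z2: ⌊767/2⌋ × 542 = 383 × 542 mm
Z3: ⌊542/2⌋ × 383 = 271 × 383 mm
Z4: ⌊383/2⌋ × 271 = 191 × 271 mm
Z5: ⌊271/2⌋ × 191 = 135 × 191 mm

135 × 191 mm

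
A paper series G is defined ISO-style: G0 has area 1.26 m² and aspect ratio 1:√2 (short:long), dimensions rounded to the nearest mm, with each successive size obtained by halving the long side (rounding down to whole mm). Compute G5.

Let G0's short side be w mm. w · w√2 = 1.26 m² = 1,260,000 mm², so w ≈ 943.9 mm and w√2 ≈ 1334.9 mm → G0 = 944 × 1335 mm.
G1: ⌊1335/2⌋ × 944 = 667 × 944 mm
G2: ⌊944/2⌋ × 667 = 472 × 667 mm
G3: ⌊667/2⌋ × 472 = 333 × 472 mm
G4: ⌊472/2⌋ × 333 = 236 × 333 mm
G5: ⌊333/2⌋ × 236 = 166 × 236 mm

166 × 236 mm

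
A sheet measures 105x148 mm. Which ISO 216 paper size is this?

Aspect ratio 148/105 ≈ 1.410 — close to the ISO √2 ≈ 1.414.
In the A-series (A0 area = 1 m²): A6 = 105 × 148 mm.

A6 (105 × 148 mm)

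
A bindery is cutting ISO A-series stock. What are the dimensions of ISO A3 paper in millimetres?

297 × 420 mm

A0 = 841 × 1189 mm (A0 has area 1 m², aspect 1:√2).
A1: ⌊1189/2⌋ × 841 = 594 × 841 mm
A2: ⌊841/2⌋ × 594 = 420 × 594 mm
A3: ⌊594/2⌋ × 420 = 297 × 420 mm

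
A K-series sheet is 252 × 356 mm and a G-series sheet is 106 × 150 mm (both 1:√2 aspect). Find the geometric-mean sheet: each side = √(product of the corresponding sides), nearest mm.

Short side: √(252 · 106) = √26712 ≈ 163.4 → 163 mm
Long side: √(356 · 150) = √53400 ≈ 231.1 → 231 mm

163 × 231 mm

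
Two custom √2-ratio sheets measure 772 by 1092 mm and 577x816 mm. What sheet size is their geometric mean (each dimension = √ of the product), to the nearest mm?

667 × 944 mm

Short side: √(772 · 577) = √445444 ≈ 667.4 → 667 mm
Long side: √(1092 · 816) = √891072 ≈ 944.0 → 944 mm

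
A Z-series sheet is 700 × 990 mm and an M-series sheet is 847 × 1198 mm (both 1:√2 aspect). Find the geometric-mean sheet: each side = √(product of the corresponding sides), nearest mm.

770 × 1089 mm

Short side: √(700 · 847) = √592900 ≈ 770.0 → 770 mm
Long side: √(990 · 1198) = √1186020 ≈ 1089.0 → 1089 mm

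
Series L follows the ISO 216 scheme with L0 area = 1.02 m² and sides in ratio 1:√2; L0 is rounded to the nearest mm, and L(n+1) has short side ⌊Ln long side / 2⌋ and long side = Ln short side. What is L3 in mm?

300 × 424 mm

Let L0's short side be w mm. w · w√2 = 1.02 m² = 1,020,000 mm², so w ≈ 849.3 mm and w√2 ≈ 1201.0 mm → L0 = 849 × 1201 mm.
L1: ⌊1201/2⌋ × 849 = 600 × 849 mm
L2: ⌊849/2⌋ × 600 = 424 × 600 mm
L3: ⌊600/2⌋ × 424 = 300 × 424 mm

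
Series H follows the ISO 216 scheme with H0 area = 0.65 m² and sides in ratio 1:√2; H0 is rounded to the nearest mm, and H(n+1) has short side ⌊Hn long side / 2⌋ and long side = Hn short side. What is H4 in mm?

Let H0's short side be w mm. w · w√2 = 0.65 m² = 650,000 mm², so w ≈ 678.0 mm and w√2 ≈ 958.8 mm → H0 = 678 × 959 mm.
H1: ⌊959/2⌋ × 678 = 479 × 678 mm
H2: ⌊678/2⌋ × 479 = 339 × 479 mm
H3: ⌊479/2⌋ × 339 = 239 × 339 mm
H4: ⌊339/2⌋ × 239 = 169 × 239 mm

169 × 239 mm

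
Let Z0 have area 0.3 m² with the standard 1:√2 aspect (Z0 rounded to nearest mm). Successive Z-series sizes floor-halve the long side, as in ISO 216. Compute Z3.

162 × 230 mm

Let Z0's short side be w mm. w · w√2 = 0.3 m² = 300,000 mm², so w ≈ 460.6 mm and w√2 ≈ 651.4 mm → Z0 = 461 × 651 mm.
Z1: ⌊651/2⌋ × 461 = 325 × 461 mm
Z2: ⌊461/2⌋ × 325 = 230 × 325 mm
Z3: ⌊325/2⌋ × 230 = 162 × 230 mm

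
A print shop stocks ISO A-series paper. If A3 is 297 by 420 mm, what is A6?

A4: ⌊420/2⌋ × 297 = 210 × 297 mm
A5: ⌊297/2⌋ × 210 = 148 × 210 mm
A6: ⌊210/2⌋ × 148 = 105 × 148 mm

105 × 148 mm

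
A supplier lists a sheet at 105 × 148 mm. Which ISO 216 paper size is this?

Aspect ratio 148/105 ≈ 1.410 — close to the ISO √2 ≈ 1.414.
In the A-series (A0 area = 1 m²): A6 = 105 × 148 mm.

A6 (105 × 148 mm)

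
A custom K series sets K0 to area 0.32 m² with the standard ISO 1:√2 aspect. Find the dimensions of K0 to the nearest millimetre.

476 × 673 mm

Let the short side be w mm. Then w · w√2 = 0.32 m² = 320,000 mm².
w² = 320,000/√2, so w ≈ 475.7 mm; long side = w√2 ≈ 672.7 mm.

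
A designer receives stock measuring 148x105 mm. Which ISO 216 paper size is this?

Aspect ratio 148/105 ≈ 1.410 — close to the ISO √2 ≈ 1.414.
In the A-series (A0 area = 1 m²): A6 = 105 × 148 mm.

A6 (105 × 148 mm)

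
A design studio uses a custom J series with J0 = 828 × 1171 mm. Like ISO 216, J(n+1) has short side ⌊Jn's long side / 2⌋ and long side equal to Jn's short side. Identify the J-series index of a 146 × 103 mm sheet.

J6

J0: 828 × 1171 mm
J1: 585 × 828 mm
J2: 414 × 585 mm
J3: 292 × 414 mm
J4: 207 × 292 mm
J5: 146 × 207 mm
J6: 103 × 146 mm
J7: 73 × 103 mm
→ matches J6.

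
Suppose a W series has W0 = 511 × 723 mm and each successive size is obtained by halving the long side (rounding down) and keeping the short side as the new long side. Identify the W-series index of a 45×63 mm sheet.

W0: 511 × 723 mm
W1: 361 × 511 mm
W2: 255 × 361 mm
W3: 180 × 255 mm
W4: 127 × 180 mm
W5: 90 × 127 mm
W6: 63 × 90 mm
W7: 45 × 63 mm
W8: 31 × 45 mm
→ matches W7.

W7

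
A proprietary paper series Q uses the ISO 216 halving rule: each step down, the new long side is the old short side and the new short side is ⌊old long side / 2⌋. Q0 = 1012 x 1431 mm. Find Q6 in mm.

126 × 178 mm

Q1: ⌊1431/2⌋ × 1012 = 715 × 1012 mm
Q2: ⌊1012/2⌋ × 715 = 506 × 715 mm
Q3: ⌊715/2⌋ × 506 = 357 × 506 mm
Q4: ⌊506/2⌋ × 357 = 253 × 357 mm
Q5: ⌊357/2⌋ × 253 = 178 × 253 mm
Q6: ⌊253/2⌋ × 178 = 126 × 178 mm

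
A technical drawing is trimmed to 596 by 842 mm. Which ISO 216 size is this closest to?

A1 (594 × 841 mm)

Aspect ratio 842/596 ≈ 1.413 — close to the ISO √2 ≈ 1.414.
In the A-series (A0 area = 1 m²): A1 = 594 × 841 mm.
Off by 3 mm total — nearest standard size.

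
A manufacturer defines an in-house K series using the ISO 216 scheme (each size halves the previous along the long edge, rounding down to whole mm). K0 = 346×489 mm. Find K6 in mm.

43 × 61 mm

K1: ⌊489/2⌋ × 346 = 244 × 346 mm
K2: ⌊346/2⌋ × 244 = 173 × 244 mm
K3: ⌊244/2⌋ × 173 = 122 × 173 mm
K4: ⌊173/2⌋ × 122 = 86 × 122 mm
K5: ⌊122/2⌋ × 86 = 61 × 86 mm
K6: ⌊86/2⌋ × 61 = 43 × 61 mm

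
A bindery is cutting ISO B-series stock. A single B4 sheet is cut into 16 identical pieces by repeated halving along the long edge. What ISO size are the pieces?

B8

16 = 2^4, so 4 halving steps.
B4 → B5 → … → B8 after 4 steps.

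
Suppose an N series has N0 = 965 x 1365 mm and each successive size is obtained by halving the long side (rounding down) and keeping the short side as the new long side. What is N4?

241 × 341 mm

N1: ⌊1365/2⌋ × 965 = 682 × 965 mm
N2: ⌊965/2⌋ × 682 = 482 × 682 mm
N3: ⌊682/2⌋ × 482 = 341 × 482 mm
N4: ⌊482/2⌋ × 341 = 241 × 341 mm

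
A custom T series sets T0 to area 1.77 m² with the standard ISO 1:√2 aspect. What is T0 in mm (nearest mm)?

1119 × 1582 mm

Let the short side be w mm. Then w · w√2 = 1.77 m² = 1,770,000 mm².
w² = 1,770,000/√2, so w ≈ 1118.7 mm; long side = w√2 ≈ 1582.1 mm.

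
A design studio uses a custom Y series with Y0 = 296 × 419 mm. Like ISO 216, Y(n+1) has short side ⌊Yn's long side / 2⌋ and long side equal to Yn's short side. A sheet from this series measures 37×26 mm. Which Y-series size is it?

Y7

Y0: 296 × 419 mm
Y1: 209 × 296 mm
Y2: 148 × 209 mm
Y3: 104 × 148 mm
Y4: 74 × 104 mm
Y5: 52 × 74 mm
Y6: 37 × 52 mm
Y7: 26 × 37 mm
Y8: 18 × 26 mm
→ matches Y7.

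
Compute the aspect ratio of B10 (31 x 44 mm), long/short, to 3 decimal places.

44 / 31 = 1.419
ISO 216 targets √2 ≈ 1.414; the +0.005 deviation is from mm rounding.

1.419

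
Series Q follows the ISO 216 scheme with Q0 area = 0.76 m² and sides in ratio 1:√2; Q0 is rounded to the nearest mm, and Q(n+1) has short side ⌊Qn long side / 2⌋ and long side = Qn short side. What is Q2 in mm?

366 × 518 mm

Let Q0's short side be w mm. w · w√2 = 0.76 m² = 760,000 mm², so w ≈ 733.1 mm and w√2 ≈ 1036.7 mm → Q0 = 733 × 1037 mm.
Q1: ⌊1037/2⌋ × 733 = 518 × 733 mm
Q2: ⌊733/2⌋ × 518 = 366 × 518 mm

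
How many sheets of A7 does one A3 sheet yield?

Each ISO step halves the sheet: 1 × A3 → 2 × A4 → 4 × A5 → 8 × A6 → …
From A3 to A7 is 4 halving steps: 2^4 = 16.

16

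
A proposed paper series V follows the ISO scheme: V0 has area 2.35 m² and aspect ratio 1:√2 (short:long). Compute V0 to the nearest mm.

1289 × 1823 mm

Let the short side be w mm. Then w · w√2 = 2.35 m² = 2,350,000 mm².
w² = 2,350,000/√2, so w ≈ 1289.1 mm; long side = w√2 ≈ 1823.0 mm.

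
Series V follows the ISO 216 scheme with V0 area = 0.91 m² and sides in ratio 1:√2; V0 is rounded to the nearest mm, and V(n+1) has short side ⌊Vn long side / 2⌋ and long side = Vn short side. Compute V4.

Let V0's short side be w mm. w · w√2 = 0.91 m² = 910,000 mm², so w ≈ 802.2 mm and w√2 ≈ 1134.4 mm → V0 = 802 × 1134 mm.
V1: ⌊1134/2⌋ × 802 = 567 × 802 mm
V2: ⌊802/2⌋ × 567 = 401 × 567 mm
V3: ⌊567/2⌋ × 401 = 283 × 401 mm
V4: ⌊401/2⌋ × 283 = 200 × 283 mm

200 × 283 mm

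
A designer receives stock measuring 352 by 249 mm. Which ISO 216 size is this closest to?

Aspect ratio 352/249 ≈ 1.414 — close to the ISO √2 ≈ 1.414.
In the B-series (B0 = 1000 × 1414 mm): B4 = 250 × 353 mm.
Off by 2 mm total — nearest standard size.

B4 (250 × 353 mm)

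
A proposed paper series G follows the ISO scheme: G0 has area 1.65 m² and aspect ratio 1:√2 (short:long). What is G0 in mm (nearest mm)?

Let the short side be w mm. Then w · w√2 = 1.65 m² = 1,650,000 mm².
w² = 1,650,000/√2, so w ≈ 1080.2 mm; long side = w√2 ≈ 1527.6 mm.

1080 × 1528 mm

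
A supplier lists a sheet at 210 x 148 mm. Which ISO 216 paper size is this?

Aspect ratio 210/148 ≈ 1.419 — close to the ISO √2 ≈ 1.414.
In the A-series (A0 area = 1 m²): A5 = 148 × 210 mm.

A5 (148 × 210 mm)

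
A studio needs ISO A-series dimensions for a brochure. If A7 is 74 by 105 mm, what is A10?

26 × 37 mm

A8: ⌊105/2⌋ × 74 = 52 × 74 mm
A9: ⌊74/2⌋ × 52 = 37 × 52 mm
A10: ⌊52/2⌋ × 37 = 26 × 37 mm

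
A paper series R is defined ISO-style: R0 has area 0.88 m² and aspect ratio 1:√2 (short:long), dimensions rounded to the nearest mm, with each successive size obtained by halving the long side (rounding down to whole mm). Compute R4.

Let R0's short side be w mm. w · w√2 = 0.88 m² = 880,000 mm², so w ≈ 788.8 mm and w√2 ≈ 1115.6 mm → R0 = 789 × 1116 mm.
R1: ⌊1116/2⌋ × 789 = 558 × 789 mm
R2: ⌊789/2⌋ × 558 = 394 × 558 mm
R3: ⌊558/2⌋ × 394 = 279 × 394 mm
R4: ⌊394/2⌋ × 279 = 197 × 279 mm

197 × 279 mm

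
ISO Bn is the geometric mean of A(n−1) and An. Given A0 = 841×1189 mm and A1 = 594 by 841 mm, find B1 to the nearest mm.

707 × 1000 mm

Short side: √(841 · 594) = √499554 ≈ 706.8 → 707 mm
Long side: √(1189 · 841) = √999949 ≈ 1000.0 → 1000 mm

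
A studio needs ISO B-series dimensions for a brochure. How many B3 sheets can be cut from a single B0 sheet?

B0 = 1000 × 1414 mm; B3 = 353 × 500 mm.
Each halving step doubles the count; 3 steps from B0 to B3.
2^3 = 8.

8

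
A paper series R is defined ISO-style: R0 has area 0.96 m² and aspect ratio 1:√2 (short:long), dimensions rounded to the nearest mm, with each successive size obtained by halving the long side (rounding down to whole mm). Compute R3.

Let R0's short side be w mm. w · w√2 = 0.96 m² = 960,000 mm², so w ≈ 823.9 mm and w√2 ≈ 1165.2 mm → R0 = 824 × 1165 mm.
R1: ⌊1165/2⌋ × 824 = 582 × 824 mm
R2: ⌊824/2⌋ × 582 = 412 × 582 mm
R3: ⌊582/2⌋ × 412 = 291 × 412 mm

291 × 412 mm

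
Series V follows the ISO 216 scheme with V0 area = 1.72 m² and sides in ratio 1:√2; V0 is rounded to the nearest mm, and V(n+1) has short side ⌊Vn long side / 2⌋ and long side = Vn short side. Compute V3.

390 × 551 mm

Let V0's short side be w mm. w · w√2 = 1.72 m² = 1,720,000 mm², so w ≈ 1102.8 mm and w√2 ≈ 1559.6 mm → V0 = 1103 × 1560 mm.
V1: ⌊1560/2⌋ × 1103 = 780 × 1103 mm
V2: ⌊1103/2⌋ × 780 = 551 × 780 mm
V3: ⌊780/2⌋ × 551 = 390 × 551 mm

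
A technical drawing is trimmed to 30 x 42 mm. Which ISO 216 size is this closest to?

B10 (31 × 44 mm)

Aspect ratio 42/30 ≈ 1.400 — close to the ISO √2 ≈ 1.414.
In the B-series (B0 = 1000 × 1414 mm): B10 = 31 × 44 mm.
Off by 3 mm total — nearest standard size.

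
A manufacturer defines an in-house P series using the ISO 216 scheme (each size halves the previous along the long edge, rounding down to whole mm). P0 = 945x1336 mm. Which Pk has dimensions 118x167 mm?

P6

P0: 945 × 1336 mm
P1: 668 × 945 mm
P2: 472 × 668 mm
P3: 334 × 472 mm
P4: 236 × 334 mm
P5: 167 × 236 mm
P6: 118 × 167 mm
P7: 83 × 118 mm
→ matches P6.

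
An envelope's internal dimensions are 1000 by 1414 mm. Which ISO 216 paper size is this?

B0 (1000 × 1414 mm)

Aspect ratio 1414/1000 ≈ 1.414 — close to the ISO √2 ≈ 1.414.
In the B-series (B0 = 1000 × 1414 mm): B0 = 1000 × 1414 mm.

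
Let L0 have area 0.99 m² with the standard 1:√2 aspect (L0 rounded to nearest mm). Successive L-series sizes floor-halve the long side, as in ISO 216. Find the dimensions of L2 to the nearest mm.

Let L0's short side be w mm. w · w√2 = 0.99 m² = 990,000 mm², so w ≈ 836.7 mm and w√2 ≈ 1183.2 mm → L0 = 837 × 1183 mm.
L1: ⌊1183/2⌋ × 837 = 591 × 837 mm
L2: ⌊837/2⌋ × 591 = 418 × 591 mm

418 × 591 mm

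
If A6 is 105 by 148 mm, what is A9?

A7: ⌊148/2⌋ × 105 = 74 × 105 mm
A8: ⌊105/2⌋ × 74 = 52 × 74 mm
A9: ⌊74/2⌋ × 52 = 37 × 52 mm

37 × 52 mm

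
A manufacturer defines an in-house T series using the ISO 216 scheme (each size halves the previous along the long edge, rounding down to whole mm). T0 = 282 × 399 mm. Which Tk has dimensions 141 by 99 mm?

T3

T0: 282 × 399 mm
T1: 199 × 282 mm
T2: 141 × 199 mm
T3: 99 × 141 mm
T4: 70 × 99 mm
→ matches T3.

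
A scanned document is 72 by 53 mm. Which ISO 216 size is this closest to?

A8 (52 × 74 mm)

Aspect ratio 72/53 ≈ 1.358 (ISO target is √2 ≈ 1.414).
In the A-series (A0 area = 1 m²): A8 = 52 × 74 mm.
Off by 3 mm total — nearest standard size.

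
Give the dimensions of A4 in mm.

A0 = 841 × 1189 mm (A0 has area 1 m², aspect 1:√2).
A1: ⌊1189/2⌋ × 841 = 594 × 841 mm
A2: ⌊841/2⌋ × 594 = 420 × 594 mm
A3: ⌊594/2⌋ × 420 = 297 × 420 mm
A4: ⌊420/2⌋ × 297 = 210 × 297 mm

210 × 297 mm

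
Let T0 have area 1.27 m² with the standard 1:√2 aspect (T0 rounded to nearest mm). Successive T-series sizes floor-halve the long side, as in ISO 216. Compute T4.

237 × 335 mm

Let T0's short side be w mm. w · w√2 = 1.27 m² = 1,270,000 mm², so w ≈ 947.6 mm and w√2 ≈ 1340.2 mm → T0 = 948 × 1340 mm.
T1: ⌊1340/2⌋ × 948 = 670 × 948 mm
T2: ⌊948/2⌋ × 670 = 474 × 670 mm
T3: ⌊670/2⌋ × 474 = 335 × 474 mm
T4: ⌊474/2⌋ × 335 = 237 × 335 mm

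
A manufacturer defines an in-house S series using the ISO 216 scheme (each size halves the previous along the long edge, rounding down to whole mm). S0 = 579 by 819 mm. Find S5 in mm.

S1 = 409 × 579 mm (from S0 by 1 halving).
S2: ⌊579/2⌋ × 409 = 289 × 409 mm
S3: ⌊409/2⌋ × 289 = 204 × 289 mm
S4: ⌊289/2⌋ × 204 = 144 × 204 mm
S5: ⌊204/2⌋ × 144 = 102 × 144 mm

102 × 144 mm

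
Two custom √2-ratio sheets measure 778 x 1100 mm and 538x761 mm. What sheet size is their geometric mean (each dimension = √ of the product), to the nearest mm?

647 × 915 mm

Short side: √(778 · 538) = √418564 ≈ 647.0 → 647 mm
Long side: √(1100 · 761) = √837100 ≈ 914.9 → 915 mm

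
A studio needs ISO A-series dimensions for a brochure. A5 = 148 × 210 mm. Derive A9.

37 × 52 mm

A6: ⌊210/2⌋ × 148 = 105 × 148 mm
A7: ⌊148/2⌋ × 105 = 74 × 105 mm
A8: ⌊105/2⌋ × 74 = 52 × 74 mm
A9: ⌊74/2⌋ × 52 = 37 × 52 mm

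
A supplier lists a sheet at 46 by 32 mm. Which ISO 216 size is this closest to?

B10 (31 × 44 mm)

Aspect ratio 46/32 ≈ 1.438 (ISO target is √2 ≈ 1.414).
In the B-series (B0 = 1000 × 1414 mm): B10 = 31 × 44 mm.
Off by 3 mm total — nearest standard size.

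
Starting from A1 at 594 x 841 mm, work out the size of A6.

105 × 148 mm

A2: ⌊841/2⌋ × 594 = 420 × 594 mm
A3: ⌊594/2⌋ × 420 = 297 × 420 mm
A4: ⌊420/2⌋ × 297 = 210 × 297 mm
A5: ⌊297/2⌋ × 210 = 148 × 210 mm
A6: ⌊210/2⌋ × 148 = 105 × 148 mm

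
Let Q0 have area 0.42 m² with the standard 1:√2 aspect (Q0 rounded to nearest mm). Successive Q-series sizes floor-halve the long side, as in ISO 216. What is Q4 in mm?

136 × 192 mm

Let Q0's short side be w mm. w · w√2 = 0.42 m² = 420,000 mm², so w ≈ 545.0 mm and w√2 ≈ 770.7 mm → Q0 = 545 × 771 mm.
Q1: ⌊771/2⌋ × 545 = 385 × 545 mm
Q2: ⌊545/2⌋ × 385 = 272 × 385 mm
Q3: ⌊385/2⌋ × 272 = 192 × 272 mm
Q4: ⌊272/2⌋ × 192 = 136 × 192 mm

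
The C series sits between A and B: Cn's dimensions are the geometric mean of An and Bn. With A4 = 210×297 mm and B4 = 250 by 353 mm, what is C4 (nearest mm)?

229 × 324 mm

Short side: √(210 · 250) = √52500 ≈ 229.1 → 229 mm
Long side: √(297 · 353) = √104841 ≈ 323.8 → 324 mm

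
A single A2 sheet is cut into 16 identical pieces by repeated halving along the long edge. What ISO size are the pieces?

16 = 2^4, so 4 halving steps.
A2 → A3 → … → A6 after 4 steps.

A6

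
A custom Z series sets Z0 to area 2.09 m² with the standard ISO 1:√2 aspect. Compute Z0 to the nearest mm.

Let the short side be w mm. Then w · w√2 = 2.09 m² = 2,090,000 mm².
w² = 2,090,000/√2, so w ≈ 1215.7 mm; long side = w√2 ≈ 1719.2 mm.

1216 × 1719 mm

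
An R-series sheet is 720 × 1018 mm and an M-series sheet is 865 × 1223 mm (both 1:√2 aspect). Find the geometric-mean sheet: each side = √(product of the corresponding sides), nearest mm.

789 × 1116 mm

Short side: √(720 · 865) = √622800 ≈ 789.2 → 789 mm
Long side: √(1018 · 1223) = √1245014 ≈ 1115.8 → 1116 mm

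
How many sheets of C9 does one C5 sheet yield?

Each ISO step halves the sheet: 1 × C5 → 2 × C6 → 4 × C7 → 8 × C8 → …
From C5 to C9 is 4 halving steps: 2^4 = 16.

16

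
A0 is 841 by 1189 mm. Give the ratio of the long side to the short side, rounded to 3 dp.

1.414

1189 / 841 = 1.414
Matches √2 ≈ 1.414 — the ISO 216 defining ratio.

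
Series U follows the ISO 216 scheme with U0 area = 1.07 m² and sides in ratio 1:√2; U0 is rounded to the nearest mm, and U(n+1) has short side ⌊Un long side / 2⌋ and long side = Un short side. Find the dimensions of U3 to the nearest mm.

Let U0's short side be w mm. w · w√2 = 1.07 m² = 1,070,000 mm², so w ≈ 869.8 mm and w√2 ≈ 1230.1 mm → U0 = 870 × 1230 mm.
U1: ⌊1230/2⌋ × 870 = 615 × 870 mm
U2: ⌊870/2⌋ × 615 = 435 × 615 mm
U3: ⌊615/2⌋ × 435 = 307 × 435 mm

307 × 435 mm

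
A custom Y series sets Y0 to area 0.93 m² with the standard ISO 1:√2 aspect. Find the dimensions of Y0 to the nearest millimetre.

Let the short side be w mm. Then w · w√2 = 0.93 m² = 930,000 mm².
w² = 930,000/√2, so w ≈ 810.9 mm; long side = w√2 ≈ 1146.8 mm.

811 × 1147 mm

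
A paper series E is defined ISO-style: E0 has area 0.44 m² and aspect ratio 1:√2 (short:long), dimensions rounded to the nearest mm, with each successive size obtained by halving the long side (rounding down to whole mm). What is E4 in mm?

Let E0's short side be w mm. w · w√2 = 0.44 m² = 440,000 mm², so w ≈ 557.8 mm and w√2 ≈ 788.8 mm → E0 = 558 × 789 mm.
E1: ⌊789/2⌋ × 558 = 394 × 558 mm
E2: ⌊558/2⌋ × 394 = 279 × 394 mm
E3: ⌊394/2⌋ × 279 = 197 × 279 mm
E4: ⌊279/2⌋ × 197 = 139 × 197 mm

139 × 197 mm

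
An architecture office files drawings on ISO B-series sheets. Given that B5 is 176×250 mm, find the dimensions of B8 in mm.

B6: ⌊250/2⌋ × 176 = 125 × 176 mm
B7: ⌊176/2⌋ × 125 = 88 × 125 mm
B8: ⌊125/2⌋ × 88 = 62 × 88 mm

62 × 88 mm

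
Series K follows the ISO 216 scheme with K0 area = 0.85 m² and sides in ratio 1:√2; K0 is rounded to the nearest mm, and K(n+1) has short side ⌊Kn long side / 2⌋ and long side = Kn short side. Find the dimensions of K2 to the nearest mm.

387 × 548 mm

Let K0's short side be w mm. w · w√2 = 0.85 m² = 850,000 mm², so w ≈ 775.3 mm and w√2 ≈ 1096.4 mm → K0 = 775 × 1096 mm.
K1: ⌊1096/2⌋ × 775 = 548 × 775 mm
K2: ⌊775/2⌋ × 548 = 387 × 548 mm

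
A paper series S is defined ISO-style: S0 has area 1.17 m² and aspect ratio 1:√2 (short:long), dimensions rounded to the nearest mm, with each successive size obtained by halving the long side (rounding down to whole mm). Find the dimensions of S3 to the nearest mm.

321 × 455 mm

Let S0's short side be w mm. w · w√2 = 1.17 m² = 1,170,000 mm², so w ≈ 909.6 mm and w√2 ≈ 1286.3 mm → S0 = 910 × 1286 mm.
S1: ⌊1286/2⌋ × 910 = 643 × 910 mm
S2: ⌊910/2⌋ × 643 = 455 × 643 mm
S3: ⌊643/2⌋ × 455 = 321 × 455 mm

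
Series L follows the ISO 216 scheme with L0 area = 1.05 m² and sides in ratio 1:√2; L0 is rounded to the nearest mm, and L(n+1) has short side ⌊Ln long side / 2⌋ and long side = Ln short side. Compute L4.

215 × 304 mm

Let L0's short side be w mm. w · w√2 = 1.05 m² = 1,050,000 mm², so w ≈ 861.7 mm and w√2 ≈ 1218.6 mm → L0 = 862 × 1219 mm.
L1: ⌊1219/2⌋ × 862 = 609 × 862 mm
L2: ⌊862/2⌋ × 609 = 431 × 609 mm
L3: ⌊609/2⌋ × 431 = 304 × 431 mm
L4: ⌊431/2⌋ × 304 = 215 × 304 mm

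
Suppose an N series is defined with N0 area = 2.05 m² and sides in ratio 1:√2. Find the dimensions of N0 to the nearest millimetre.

1204 × 1703 mm

Let the short side be w mm. Then w · w√2 = 2.05 m² = 2,050,000 mm².
w² = 2,050,000/√2, so w ≈ 1204.0 mm; long side = w√2 ≈ 1702.7 mm.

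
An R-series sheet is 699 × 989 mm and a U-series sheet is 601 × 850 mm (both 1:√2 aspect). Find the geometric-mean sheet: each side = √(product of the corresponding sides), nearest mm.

648 × 917 mm

Short side: √(699 · 601) = √420099 ≈ 648.2 → 648 mm
Long side: √(989 · 850) = √840650 ≈ 916.9 → 917 mm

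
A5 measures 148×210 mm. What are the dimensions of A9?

37 × 52 mm

A6: ⌊210/2⌋ × 148 = 105 × 148 mm
A7: ⌊148/2⌋ × 105 = 74 × 105 mm
A8: ⌊105/2⌋ × 74 = 52 × 74 mm
A9: ⌊74/2⌋ × 52 = 37 × 52 mm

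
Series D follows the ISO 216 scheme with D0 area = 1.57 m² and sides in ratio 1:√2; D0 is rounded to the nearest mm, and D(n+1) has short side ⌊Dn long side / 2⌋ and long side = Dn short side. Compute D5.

Let D0's short side be w mm. w · w√2 = 1.57 m² = 1,570,000 mm², so w ≈ 1053.6 mm and w√2 ≈ 1490.1 mm → D0 = 1054 × 1490 mm.
D1: ⌊1490/2⌋ × 1054 = 745 × 1054 mm
D2: ⌊1054/2⌋ × 745 = 527 × 745 mm
D3: ⌊745/2⌋ × 527 = 372 × 527 mm
D4: ⌊527/2⌋ × 372 = 263 × 372 mm
D5: ⌊372/2⌋ × 263 = 186 × 263 mm

186 × 263 mm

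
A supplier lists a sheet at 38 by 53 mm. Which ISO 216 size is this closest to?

A9 (37 × 52 mm)

Aspect ratio 53/38 ≈ 1.395 (ISO target is √2 ≈ 1.414).
In the A-series (A0 area = 1 m²): A9 = 37 × 52 mm.
Off by 2 mm total — nearest standard size.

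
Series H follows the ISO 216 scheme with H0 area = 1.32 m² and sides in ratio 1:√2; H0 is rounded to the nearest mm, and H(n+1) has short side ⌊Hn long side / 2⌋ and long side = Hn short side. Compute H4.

241 × 341 mm

Let H0's short side be w mm. w · w√2 = 1.32 m² = 1,320,000 mm², so w ≈ 966.1 mm and w√2 ≈ 1366.3 mm → H0 = 966 × 1366 mm.
H1: ⌊1366/2⌋ × 966 = 683 × 966 mm
H2: ⌊966/2⌋ × 683 = 483 × 683 mm
H3: ⌊683/2⌋ × 483 = 341 × 483 mm
H4: ⌊483/2⌋ × 341 = 241 × 341 mm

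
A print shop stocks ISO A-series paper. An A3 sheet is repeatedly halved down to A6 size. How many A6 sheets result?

8

A3 = 297 × 420 mm; A6 = 105 × 148 mm.
Each halving step doubles the count; 3 steps from A3 to A6.
2^3 = 8.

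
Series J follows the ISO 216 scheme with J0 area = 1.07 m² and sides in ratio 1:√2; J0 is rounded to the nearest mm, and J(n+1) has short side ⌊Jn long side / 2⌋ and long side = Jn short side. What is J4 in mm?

217 × 307 mm

Let J0's short side be w mm. w · w√2 = 1.07 m² = 1,070,000 mm², so w ≈ 869.8 mm and w√2 ≈ 1230.1 mm → J0 = 870 × 1230 mm.
J1: ⌊1230/2⌋ × 870 = 615 × 870 mm
J2: ⌊870/2⌋ × 615 = 435 × 615 mm
J3: ⌊615/2⌋ × 435 = 307 × 435 mm
J4: ⌊435/2⌋ × 307 = 217 × 307 mm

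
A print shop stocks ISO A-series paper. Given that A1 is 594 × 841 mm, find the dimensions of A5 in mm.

148 × 210 mm

A2: ⌊841/2⌋ × 594 = 420 × 594 mm
A3: ⌊594/2⌋ × 420 = 297 × 420 mm
A4: ⌊420/2⌋ × 297 = 210 × 297 mm
A5: ⌊297/2⌋ × 210 = 148 × 210 mm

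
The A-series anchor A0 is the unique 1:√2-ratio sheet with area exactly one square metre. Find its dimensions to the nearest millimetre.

Let the short side be w mm. Then the long side is w√2 and w · w√2 = 10⁶ mm².
w² = 10⁶/√2, so w = 1000 / 2^(1/4) ≈ 840.9 mm; long side = 1000 · 2^(1/4) ≈ 1189.2 mm.

841 × 1189 mm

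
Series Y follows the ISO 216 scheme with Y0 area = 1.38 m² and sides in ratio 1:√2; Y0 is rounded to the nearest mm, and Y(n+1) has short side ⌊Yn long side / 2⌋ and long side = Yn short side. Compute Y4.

247 × 349 mm

Let Y0's short side be w mm. w · w√2 = 1.38 m² = 1,380,000 mm², so w ≈ 987.8 mm and w√2 ≈ 1397.0 mm → Y0 = 988 × 1397 mm.
Y1: ⌊1397/2⌋ × 988 = 698 × 988 mm
Y2: ⌊988/2⌋ × 698 = 494 × 698 mm
Y3: ⌊698/2⌋ × 494 = 349 × 494 mm
Y4: ⌊494/2⌋ × 349 = 247 × 349 mm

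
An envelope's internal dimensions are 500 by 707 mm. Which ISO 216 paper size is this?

B2 (500 × 707 mm)

Aspect ratio 707/500 ≈ 1.414 — close to the ISO √2 ≈ 1.414.
In the B-series (B0 = 1000 × 1414 mm): B2 = 500 × 707 mm.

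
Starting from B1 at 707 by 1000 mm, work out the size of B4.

250 × 353 mm

B2: ⌊1000/2⌋ × 707 = 500 × 707 mm
B3: ⌊707/2⌋ × 500 = 353 × 500 mm
B4: ⌊500/2⌋ × 353 = 250 × 353 mm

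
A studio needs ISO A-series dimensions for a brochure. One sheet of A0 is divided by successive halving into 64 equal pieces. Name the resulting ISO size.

A6

64 = 2^6, so 6 halving steps.
A0 → A1 → … → A6 after 6 steps.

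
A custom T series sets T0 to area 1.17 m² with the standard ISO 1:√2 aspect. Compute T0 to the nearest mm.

910 × 1286 mm

Let the short side be w mm. Then w · w√2 = 1.17 m² = 1,170,000 mm².
w² = 1,170,000/√2, so w ≈ 909.6 mm; long side = w√2 ≈ 1286.3 mm.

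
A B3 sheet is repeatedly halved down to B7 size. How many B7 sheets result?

16

Each ISO step halves the sheet: 1 × B3 → 2 × B4 → 4 × B5 → 8 × B6 → …
From B3 to B7 is 4 halving steps: 2^4 = 16.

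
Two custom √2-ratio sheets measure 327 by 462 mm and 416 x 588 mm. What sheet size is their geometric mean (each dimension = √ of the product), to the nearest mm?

Short side: √(327 · 416) = √136032 ≈ 368.8 → 369 mm
Long side: √(462 · 588) = √271656 ≈ 521.2 → 521 mm

369 × 521 mm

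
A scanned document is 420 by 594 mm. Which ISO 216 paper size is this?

A2 (420 × 594 mm)

Aspect ratio 594/420 ≈ 1.414 — close to the ISO √2 ≈ 1.414.
In the A-series (A0 area = 1 m²): A2 = 420 × 594 mm.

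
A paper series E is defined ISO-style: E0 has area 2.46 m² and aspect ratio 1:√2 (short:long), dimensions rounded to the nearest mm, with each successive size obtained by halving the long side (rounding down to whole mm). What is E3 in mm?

466 × 659 mm

Let E0's short side be w mm. w · w√2 = 2.46 m² = 2,460,000 mm², so w ≈ 1318.9 mm and w√2 ≈ 1865.2 mm → E0 = 1319 × 1865 mm.
E1: ⌊1865/2⌋ × 1319 = 932 × 1319 mm
E2: ⌊1319/2⌋ × 932 = 659 × 932 mm
E3: ⌊932/2⌋ × 659 = 466 × 659 mm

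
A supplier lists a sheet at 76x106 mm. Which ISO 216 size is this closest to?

Aspect ratio 106/76 ≈ 1.395 (ISO target is √2 ≈ 1.414).
In the A-series (A0 area = 1 m²): A7 = 74 × 105 mm.
Off by 3 mm total — nearest standard size.

A7 (74 × 105 mm)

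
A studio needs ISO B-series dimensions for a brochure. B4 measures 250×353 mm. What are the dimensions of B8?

B5: ⌊353/2⌋ × 250 = 176 × 250 mm
B6: ⌊250/2⌋ × 176 = 125 × 176 mm
B7: ⌊176/2⌋ × 125 = 88 × 125 mm
B8: ⌊125/2⌋ × 88 = 62 × 88 mm

62 × 88 mm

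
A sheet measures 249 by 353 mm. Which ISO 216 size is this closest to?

Aspect ratio 353/249 ≈ 1.418 — close to the ISO √2 ≈ 1.414.
In the B-series (B0 = 1000 × 1414 mm): B4 = 250 × 353 mm.
Off by 1 mm total — nearest standard size.

B4 (250 × 353 mm)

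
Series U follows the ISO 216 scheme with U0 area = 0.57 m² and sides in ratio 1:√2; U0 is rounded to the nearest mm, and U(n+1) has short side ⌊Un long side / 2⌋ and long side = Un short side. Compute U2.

317 × 449 mm

Let U0's short side be w mm. w · w√2 = 0.57 m² = 570,000 mm², so w ≈ 634.9 mm and w√2 ≈ 897.8 mm → U0 = 635 × 898 mm.
U1: ⌊898/2⌋ × 635 = 449 × 635 mm
U2: ⌊635/2⌋ × 449 = 317 × 449 mm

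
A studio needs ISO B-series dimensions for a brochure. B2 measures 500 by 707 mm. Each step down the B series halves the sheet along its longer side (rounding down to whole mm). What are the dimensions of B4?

250 × 353 mm

B3: ⌊707/2⌋ × 500 = 353 × 500 mm
B4: ⌊500/2⌋ × 353 = 250 × 353 mm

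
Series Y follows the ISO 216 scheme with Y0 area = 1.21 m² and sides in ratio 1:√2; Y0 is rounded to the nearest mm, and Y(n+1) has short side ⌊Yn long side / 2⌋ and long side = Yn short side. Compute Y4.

Let Y0's short side be w mm. w · w√2 = 1.21 m² = 1,210,000 mm², so w ≈ 925.0 mm and w√2 ≈ 1308.1 mm → Y0 = 925 × 1308 mm.
Y1: ⌊1308/2⌋ × 925 = 654 × 925 mm
Y2: ⌊925/2⌋ × 654 = 462 × 654 mm
Y3: ⌊654/2⌋ × 462 = 327 × 462 mm
Y4: ⌊462/2⌋ × 327 = 231 × 327 mm

231 × 327 mm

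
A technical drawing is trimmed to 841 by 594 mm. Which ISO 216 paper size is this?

Aspect ratio 841/594 ≈ 1.416 — close to the ISO √2 ≈ 1.414.
In the A-series (A0 area = 1 m²): A1 = 594 × 841 mm.

A1 (594 × 841 mm)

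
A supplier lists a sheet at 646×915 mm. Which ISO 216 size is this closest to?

C1 (648 × 917 mm)

Aspect ratio 915/646 ≈ 1.416 — close to the ISO √2 ≈ 1.414.
In the C-series (envelope sizes, between A and B): C1 = 648 × 917 mm.
Off by 4 mm total — nearest standard size.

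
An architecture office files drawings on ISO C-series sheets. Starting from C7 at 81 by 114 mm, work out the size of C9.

40 × 57 mm

C8: ⌊114/2⌋ × 81 = 57 × 81 mm
C9: ⌊81/2⌋ × 57 = 40 × 57 mm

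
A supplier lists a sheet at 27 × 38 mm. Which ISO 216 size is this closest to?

Aspect ratio 38/27 ≈ 1.407 — close to the ISO √2 ≈ 1.414.
In the A-series (A0 area = 1 m²): A10 = 26 × 37 mm.
Off by 2 mm total — nearest standard size.

A10 (26 × 37 mm)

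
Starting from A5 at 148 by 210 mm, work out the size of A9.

A6: ⌊210/2⌋ × 148 = 105 × 148 mm
A7: ⌊148/2⌋ × 105 = 74 × 105 mm
A8: ⌊105/2⌋ × 74 = 52 × 74 mm
A9: ⌊74/2⌋ × 52 = 37 × 52 mm

37 × 52 mm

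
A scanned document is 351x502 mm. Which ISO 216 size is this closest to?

Aspect ratio 502/351 ≈ 1.430 (ISO target is √2 ≈ 1.414).
In the B-series (B0 = 1000 × 1414 mm): B3 = 353 × 500 mm.
Off by 4 mm total — nearest standard size.

B3 (353 × 500 mm)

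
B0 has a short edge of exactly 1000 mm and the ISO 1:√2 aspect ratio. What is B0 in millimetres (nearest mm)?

1000 × 1414 mm

Short side = 1000 mm; long side = 1000√2 ≈ 1414.2 mm.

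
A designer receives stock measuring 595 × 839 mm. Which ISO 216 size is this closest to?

Aspect ratio 839/595 ≈ 1.410 — close to the ISO √2 ≈ 1.414.
In the A-series (A0 area = 1 m²): A1 = 594 × 841 mm.
Off by 3 mm total — nearest standard size.

A1 (594 × 841 mm)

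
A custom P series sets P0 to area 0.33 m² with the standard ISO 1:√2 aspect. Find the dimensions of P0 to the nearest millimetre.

483 × 683 mm

Let the short side be w mm. Then w · w√2 = 0.33 m² = 330,000 mm².
w² = 330,000/√2, so w ≈ 483.1 mm; long side = w√2 ≈ 683.1 mm.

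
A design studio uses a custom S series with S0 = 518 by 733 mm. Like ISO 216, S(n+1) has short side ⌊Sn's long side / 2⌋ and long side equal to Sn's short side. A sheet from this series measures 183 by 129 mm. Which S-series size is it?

S0: 518 × 733 mm
S1: 366 × 518 mm
S2: 259 × 366 mm
S3: 183 × 259 mm
S4: 129 × 183 mm
S5: 91 × 129 mm
→ matches S4.

S4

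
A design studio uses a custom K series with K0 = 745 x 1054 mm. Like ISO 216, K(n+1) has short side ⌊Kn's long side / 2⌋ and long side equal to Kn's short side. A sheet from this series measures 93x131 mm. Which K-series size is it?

K0: 745 × 1054 mm
K1: 527 × 745 mm
K2: 372 × 527 mm
K3: 263 × 372 mm
K4: 186 × 263 mm
K5: 131 × 186 mm
K6: 93 × 131 mm
K7: 65 × 93 mm
→ matches K6.

K6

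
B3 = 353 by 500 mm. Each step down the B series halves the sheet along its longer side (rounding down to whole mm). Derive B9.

B4: ⌊500/2⌋ × 353 = 250 × 353 mm
B5: ⌊353/2⌋ × 250 = 176 × 250 mm
B6: ⌊250/2⌋ × 176 = 125 × 176 mm
B7: ⌊176/2⌋ × 125 = 88 × 125 mm
B8: ⌊125/2⌋ × 88 = 62 × 88 mm
B9: ⌊88/2⌋ × 62 = 44 × 62 mm

44 × 62 mm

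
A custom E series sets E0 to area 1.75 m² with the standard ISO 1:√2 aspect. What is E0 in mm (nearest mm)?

1112 × 1573 mm

Let the short side be w mm. Then w · w√2 = 1.75 m² = 1,750,000 mm².
w² = 1,750,000/√2, so w ≈ 1112.4 mm; long side = w√2 ≈ 1573.2 mm.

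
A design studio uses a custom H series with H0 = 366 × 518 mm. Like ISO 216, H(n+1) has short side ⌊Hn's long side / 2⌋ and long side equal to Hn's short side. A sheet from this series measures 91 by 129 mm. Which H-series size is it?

H0: 366 × 518 mm
H1: 259 × 366 mm
H2: 183 × 259 mm
H3: 129 × 183 mm
H4: 91 × 129 mm
H5: 64 × 91 mm
→ matches H4.

H4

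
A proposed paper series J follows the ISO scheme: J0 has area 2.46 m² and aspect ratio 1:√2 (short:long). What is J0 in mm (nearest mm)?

Let the short side be w mm. Then w · w√2 = 2.46 m² = 2,460,000 mm².
w² = 2,460,000/√2, so w ≈ 1318.9 mm; long side = w√2 ≈ 1865.2 mm.

1319 × 1865 mm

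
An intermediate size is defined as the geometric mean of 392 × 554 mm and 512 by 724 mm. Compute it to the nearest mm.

Short side: √(392 · 512) = √200704 ≈ 448.0 → 448 mm
Long side: √(554 · 724) = √401096 ≈ 633.3 → 633 mm

448 × 633 mm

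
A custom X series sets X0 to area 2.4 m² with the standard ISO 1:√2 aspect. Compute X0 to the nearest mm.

Let the short side be w mm. Then w · w√2 = 2.4 m² = 2,400,000 mm².
w² = 2,400,000/√2, so w ≈ 1302.7 mm; long side = w√2 ≈ 1842.3 mm.

1303 × 1842 mm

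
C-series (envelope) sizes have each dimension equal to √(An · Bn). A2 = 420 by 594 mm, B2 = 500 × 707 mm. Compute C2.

Short side: √(420 · 500) = √210000 ≈ 458.3 → 458 mm
Long side: √(594 · 707) = √419958 ≈ 648.0 → 648 mm

458 × 648 mm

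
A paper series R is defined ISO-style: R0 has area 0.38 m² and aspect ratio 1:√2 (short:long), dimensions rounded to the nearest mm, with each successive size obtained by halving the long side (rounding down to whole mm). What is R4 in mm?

Let R0's short side be w mm. w · w√2 = 0.38 m² = 380,000 mm², so w ≈ 518.4 mm and w√2 ≈ 733.1 mm → R0 = 518 × 733 mm.
R1: ⌊733/2⌋ × 518 = 366 × 518 mm
R2: ⌊518/2⌋ × 366 = 259 × 366 mm
R3: ⌊366/2⌋ × 259 = 183 × 259 mm
R4: ⌊259/2⌋ × 183 = 129 × 183 mm

129 × 183 mm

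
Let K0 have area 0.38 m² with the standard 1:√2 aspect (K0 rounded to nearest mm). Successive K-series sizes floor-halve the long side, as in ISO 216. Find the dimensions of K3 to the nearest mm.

Let K0's short side be w mm. w · w√2 = 0.38 m² = 380,000 mm², so w ≈ 518.4 mm and w√2 ≈ 733.1 mm → K0 = 518 × 733 mm.
K1: ⌊733/2⌋ × 518 = 366 × 518 mm
K2: ⌊518/2⌋ × 366 = 259 × 366 mm
K3: ⌊366/2⌋ × 259 = 183 × 259 mm

183 × 259 mm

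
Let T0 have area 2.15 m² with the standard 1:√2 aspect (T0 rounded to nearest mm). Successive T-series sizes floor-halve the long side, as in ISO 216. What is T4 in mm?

308 × 436 mm

Let T0's short side be w mm. w · w√2 = 2.15 m² = 2,150,000 mm², so w ≈ 1233.0 mm and w√2 ≈ 1743.7 mm → T0 = 1233 × 1744 mm.
T1: ⌊1744/2⌋ × 1233 = 872 × 1233 mm
T2: ⌊1233/2⌋ × 872 = 616 × 872 mm
T3: ⌊872/2⌋ × 616 = 436 × 616 mm
T4: ⌊616/2⌋ × 436 = 308 × 436 mm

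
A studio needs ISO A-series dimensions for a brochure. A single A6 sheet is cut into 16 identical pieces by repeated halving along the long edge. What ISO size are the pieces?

A10

16 = 2^4, so 4 halving steps.
A6 → A7 → … → A10 after 4 steps.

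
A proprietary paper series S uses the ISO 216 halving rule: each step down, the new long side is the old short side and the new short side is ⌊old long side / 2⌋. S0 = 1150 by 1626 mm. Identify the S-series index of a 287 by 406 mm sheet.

S4

S0: 1150 × 1626 mm
S1: 813 × 1150 mm
S2: 575 × 813 mm
S3: 406 × 575 mm
S4: 287 × 406 mm
S5: 203 × 287 mm
→ matches S4.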